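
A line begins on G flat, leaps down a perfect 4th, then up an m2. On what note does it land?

A perfect fourth down from Gb is Db (letter D, 5 semitones down).
A minor second up from Db is Ebb (letter E, 1 semitone up).

Ebb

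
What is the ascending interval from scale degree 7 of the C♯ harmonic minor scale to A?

diminished seventh

Scale degree 7 of C# harmonic minor is B#.
B# up to A: letters B→A make it a seventh; 9 semitones makes it diminished.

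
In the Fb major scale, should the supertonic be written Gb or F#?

Gb

Each scale degree takes a distinct letter name. Degree 2 of a scale on F must use the letter G.
Gb and F# are enharmonically the same pitch, but only Gb uses the letter G, so it is the correct spelling here.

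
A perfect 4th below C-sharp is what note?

G#

A fourth below C lands on the letter G.
A perfect fourth spans 5 semitones, so C# moves to pitch class 8. On the letter G that is G#.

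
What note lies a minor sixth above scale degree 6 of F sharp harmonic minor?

Bb

Scale degree 6 of F# harmonic minor is D.
A minor sixth (8 semitones) above D lands on the letter B, giving Bb.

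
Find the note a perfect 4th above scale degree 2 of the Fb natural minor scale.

Cb

Scale degree 2 of Fb natural minor is Gb.
A perfect fourth (5 semitones) above Gb lands on the letter C, giving Cb.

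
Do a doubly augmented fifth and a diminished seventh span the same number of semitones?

Yes

A doubly augmented fifth spans 9 semitones; a diminished seventh spans 9.
They are enharmonically equivalent.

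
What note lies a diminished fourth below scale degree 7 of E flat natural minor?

A

Scale degree 7 of Eb natural minor is Db.
A diminished fourth (4 semitones) below Db lands on the letter A, giving A.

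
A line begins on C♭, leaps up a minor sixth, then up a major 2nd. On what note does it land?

A minor sixth up from Cb is Abb (letter A, 8 semitones up).
A major second up from Abb is Bbb (letter B, 2 semitones up).

Bbb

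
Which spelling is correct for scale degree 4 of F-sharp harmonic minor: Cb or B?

B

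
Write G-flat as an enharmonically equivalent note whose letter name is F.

Gb is pitch class 6. The letter F alone is pitch class 5.
To reach pitch class 6 from F requires an offset of +1 semitone, i.e. sharp: F#.

F#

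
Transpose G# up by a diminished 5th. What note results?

D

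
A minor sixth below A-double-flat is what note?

Cb

A down a major sixth is C, so the target letter is C.
From Abb, a minor sixth is 8 semitones down: Cb.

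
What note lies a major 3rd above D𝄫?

Fb

D up a major third is F#, so the target letter is F.
From Dbb, a major third is 4 semitones up: Fb.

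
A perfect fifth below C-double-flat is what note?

A fifth below C lands on the letter F.
A perfect fifth spans 7 semitones, so Cbb moves to pitch class 3. On the letter F that is Fbb.

Fbb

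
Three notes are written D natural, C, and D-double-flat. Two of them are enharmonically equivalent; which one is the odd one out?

D

In 12-tone equal temperament, enharmonic equivalents share a pitch class. D is pitch class 2; C is pitch class 0; Dbb is pitch class 0.
C and Dbb share pitch class 0, while D is pitch class 2.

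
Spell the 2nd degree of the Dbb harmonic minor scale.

Ebb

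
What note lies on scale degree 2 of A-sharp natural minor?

Degree 2 takes the letter 1 step above A, which is B.
In natural minor, degree 2 sits 2 semitones above the tonic. A# + 2 semitones is pitch class 0, spelled on B as B#.

B#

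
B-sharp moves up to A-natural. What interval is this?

The letter names run B→A, a span of 6 letter steps, so the interval is some kind of seventh.
B# to A is 9 semitones. A major seventh is 11, so 9 makes it diminished.

diminished seventh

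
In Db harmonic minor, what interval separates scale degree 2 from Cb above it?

minor sixth

Scale degree 2 of Db harmonic minor is Eb.
Eb up to Cb: letters E→C make it a sixth; 8 semitones makes it minor.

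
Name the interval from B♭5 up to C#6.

Counting letters B–C gives a second.
Bb→C# = 3 semitones, 1 wider than the major second (2), so augmented.

augmented second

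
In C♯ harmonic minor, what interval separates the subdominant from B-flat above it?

The subdominant of C# harmonic minor is F#.
F# up to Bb: letters F→B make it a fourth; 4 semitones makes it diminished.

diminished fourth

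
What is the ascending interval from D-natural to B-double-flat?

Counting letters D–E–F–G–A–B gives a sixth.
D→Bbb = 7 semitones, 2 narrower than the major sixth (9), so diminished.

diminished sixth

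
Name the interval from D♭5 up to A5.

augmented fifth

Counting letters D–E–F–G–A gives a fifth.
Db→A = 8 semitones, 1 wider than the perfect fifth (7), so augmented.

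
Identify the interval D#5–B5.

minor sixth

Counting letters D–E–F–G–A–B gives a sixth.
D#→B = 8 semitones, 1 narrower than the major sixth (9), so minor.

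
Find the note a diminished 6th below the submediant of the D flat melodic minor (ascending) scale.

D#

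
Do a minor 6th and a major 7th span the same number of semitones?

No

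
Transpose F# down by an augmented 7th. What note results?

A seventh below F lands on the letter G.
An augmented seventh spans 12 semitones, so F# moves to pitch class 6. On the letter G that is Gb.

Gb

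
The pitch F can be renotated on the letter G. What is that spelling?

Gbb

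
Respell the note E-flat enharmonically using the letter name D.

Eb is pitch class 3. The letter D alone is pitch class 2.
To reach pitch class 3 from D requires an offset of +1 semitone, i.e. sharp: D#.

D#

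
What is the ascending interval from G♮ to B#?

augmented third

The letter names run G→B, a span of 2 letter steps, so the interval is some kind of third.
G to B# is 5 semitones. A major third is 4, so 5 makes it augmented.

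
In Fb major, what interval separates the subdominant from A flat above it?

The subdominant of Fb major is Bbb.
Bbb up to Ab: letters B→A make it a seventh; 11 semitones makes it major.

major seventh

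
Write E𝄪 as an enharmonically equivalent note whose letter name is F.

E## is pitch class 6. The letter F alone is pitch class 5.
To reach pitch class 6 from F requires an offset of +1 semitone, i.e. sharp: F#.

F#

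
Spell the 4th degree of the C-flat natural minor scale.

Fb

The Cb natural minor scale runs Cb Db Ebb Fb Gb Abb Bbb.
Degree 4 is Fb.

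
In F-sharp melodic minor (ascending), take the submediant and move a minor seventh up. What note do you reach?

C#

The submediant of F# melodic minor (ascending) is D#.
A minor seventh (10 semitones) above D# lands on the letter C, giving C#.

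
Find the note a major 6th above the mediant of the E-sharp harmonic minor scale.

E#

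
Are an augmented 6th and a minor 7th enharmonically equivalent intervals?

An augmented sixth spans 10 semitones; a minor seventh spans 10.
They are enharmonically equivalent.

Yes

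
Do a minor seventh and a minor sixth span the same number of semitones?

A minor seventh spans 10 semitones; a minor sixth spans 8.
The spans differ, so they are not enharmonic equivalents.

No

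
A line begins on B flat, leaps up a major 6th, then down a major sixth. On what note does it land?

A major sixth up from Bb is G (letter G, 9 semitones up).
A major sixth down from G is Bb (letter B, 9 semitones down).

Bb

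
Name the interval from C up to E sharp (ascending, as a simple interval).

Counting letters C–D–E gives a third.
C→E# = 5 semitones, 1 wider than the major third (4), so augmented.

augmented third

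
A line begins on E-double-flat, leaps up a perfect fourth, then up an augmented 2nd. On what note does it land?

Bb

A perfect fourth up from Ebb is Abb (letter A, 5 semitones up).
An augmented second up from Abb is Bb (letter B, 3 semitones up).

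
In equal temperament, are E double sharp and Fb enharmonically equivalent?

No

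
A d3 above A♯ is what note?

C

A up a major third is C#, so the target letter is C.
From A#, a diminished third is 2 semitones up: C.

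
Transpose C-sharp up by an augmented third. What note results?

E##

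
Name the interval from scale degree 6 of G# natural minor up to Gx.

augmented third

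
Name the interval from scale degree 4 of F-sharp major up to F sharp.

Scale degree 4 of F# major is B.
B up to F#: letters B→F make it a fifth; 7 semitones makes it perfect.

perfect fifth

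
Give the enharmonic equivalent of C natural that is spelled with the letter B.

C is pitch class 0. The letter B alone is pitch class 11.
To reach pitch class 0 from B requires an offset of +1 semitone, i.e. sharp: B#.

B#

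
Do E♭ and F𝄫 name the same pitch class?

Eb is pitch class 3; Fbb is pitch class 3.
All spellings map to pitch class 3, so they are enharmonically equivalent.

Yes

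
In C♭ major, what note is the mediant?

Degree 3 takes the letter 2 steps above C, which is E.
In major, degree 3 sits 4 semitones above the tonic. Cb + 4 semitones is pitch class 3, spelled on E as Eb.

Eb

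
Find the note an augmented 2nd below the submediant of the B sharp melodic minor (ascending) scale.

F#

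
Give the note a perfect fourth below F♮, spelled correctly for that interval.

C

F down a perfect fourth is C, so the target letter is C.
From F, a perfect fourth is 5 semitones down: C.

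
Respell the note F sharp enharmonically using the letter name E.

Plain E sits 2 semitones below F#, so on the letter E the same pitch needs a double sharp: E##.

E##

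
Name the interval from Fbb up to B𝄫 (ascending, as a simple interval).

augmented fourth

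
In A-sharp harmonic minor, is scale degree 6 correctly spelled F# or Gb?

Each scale degree takes a distinct letter name. Degree 6 of a scale on A must use the letter F.
F# and Gb are enharmonically the same pitch, but only F# uses the letter F, so it is the correct spelling here.

F#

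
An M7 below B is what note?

C

B down a major seventh is C, so the target letter is C.
From B, a major seventh is 11 semitones down: C.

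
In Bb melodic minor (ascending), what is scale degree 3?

Degree 3 takes the letter 2 steps above B, which is D.
In melodic minor (ascending), degree 3 sits 3 semitones above the tonic. Bb + 3 semitones is pitch class 1, spelled on D as Db.

Db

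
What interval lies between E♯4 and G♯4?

The letter names run E→G, a span of 2 letter steps, so the interval is some kind of third.
E# to G# is 3 semitones. A major third is 4, so 3 makes it minor.

minor third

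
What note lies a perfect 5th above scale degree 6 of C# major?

Scale degree 6 of C# major is A#.
A perfect fifth (7 semitones) above A# lands on the letter E, giving E#.

E#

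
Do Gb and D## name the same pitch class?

Gb is pitch class 6; D## is pitch class 4.
The pitch classes differ (6 vs. 4), so they are not enharmonic equivalents.

No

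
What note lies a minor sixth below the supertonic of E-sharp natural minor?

A##

The supertonic of E# natural minor is F##.
A minor sixth (8 semitones) below F## lands on the letter A, giving A##.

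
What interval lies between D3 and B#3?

Counting letters D–E–F–G–A–B gives a sixth.
D→B# = 10 semitones, 1 wider than the major sixth (9), so augmented.

augmented sixth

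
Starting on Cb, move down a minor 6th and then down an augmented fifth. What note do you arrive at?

A minor sixth down from Cb is Eb (letter E, 8 semitones down).
An augmented fifth down from Eb is Abb (letter A, 8 semitones down).

Abb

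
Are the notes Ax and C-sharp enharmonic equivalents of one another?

Two spellings are enharmonically equivalent only if they share a pitch class.
Here A## → 11, C# → 1; 1 ≠ 11, so they are not.

No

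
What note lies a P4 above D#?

G#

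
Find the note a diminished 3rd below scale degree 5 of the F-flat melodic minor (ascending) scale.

A

Scale degree 5 of Fb melodic minor (ascending) is Cb.
A diminished third (2 semitones) below Cb lands on the letter A, giving A.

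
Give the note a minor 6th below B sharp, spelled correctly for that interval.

A sixth below B lands on the letter D.
A minor sixth spans 8 semitones, so B# moves to pitch class 4. On the letter D that is D##.

D##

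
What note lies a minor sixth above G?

A sixth above G lands on the letter E.
A minor sixth spans 8 semitones, so G moves to pitch class 3. On the letter E that is Eb.

Eb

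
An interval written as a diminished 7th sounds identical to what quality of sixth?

A diminished seventh spans 9 semitones.
A sixth spanning 9 semitones is major (the major sixth is 9).

major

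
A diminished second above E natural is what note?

Fb

E up a major second is F#, so the target letter is F.
From E, a diminished second is 0 semitones up: Fb.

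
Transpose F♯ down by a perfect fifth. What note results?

F down a perfect fifth is Bb, so the target letter is B.
From F#, a perfect fifth is 7 semitones down: B.

B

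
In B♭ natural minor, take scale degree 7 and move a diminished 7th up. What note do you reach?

Gbb

Scale degree 7 of Bb natural minor is Ab.
A diminished seventh (9 semitones) above Ab lands on the letter G, giving Gbb.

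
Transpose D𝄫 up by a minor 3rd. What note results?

D up a major third is F#, so the target letter is F.
From Dbb, a minor third is 3 semitones up: Fbb.

Fbb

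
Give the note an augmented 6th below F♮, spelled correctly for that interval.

Abb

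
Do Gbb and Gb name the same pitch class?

Gbb is pitch class 5; Gb is pitch class 6.
The pitch classes differ (5 vs. 6), so they are not enharmonic equivalents.

No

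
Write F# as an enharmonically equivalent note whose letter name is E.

F# is pitch class 6. The letter E alone is pitch class 4.
To reach pitch class 6 from E requires an offset of +2 semitones, i.e. double sharp: E##.

E##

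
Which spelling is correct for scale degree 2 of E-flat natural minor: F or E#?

Each scale degree takes a distinct letter name. Degree 2 of a scale on E must use the letter F.
F and E# are enharmonically the same pitch, but only F uses the letter F, so it is the correct spelling here.

F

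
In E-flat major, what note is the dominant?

Degree 5 takes the letter 4 steps above E, which is B.
In major, degree 5 sits 7 semitones above the tonic. Eb + 7 semitones is pitch class 10, spelled on B as Bb.

Bb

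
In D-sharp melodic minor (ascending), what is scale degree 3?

Degree 3 takes the letter 2 steps above D, which is F.
In melodic minor (ascending), degree 3 sits 3 semitones above the tonic. D# + 3 semitones is pitch class 6, spelled on F as F#.

F#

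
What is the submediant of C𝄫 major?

Abb

The Cbb major scale runs Cbb Dbb Ebb Fbb Gbb Abb Bbb.
Degree 6 is Abb.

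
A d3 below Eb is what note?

E down a major third is C, so the target letter is C.
From Eb, a diminished third is 2 semitones down: C#.

C#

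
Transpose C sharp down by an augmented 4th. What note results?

C down a perfect fourth is G, so the target letter is G.
From C#, an augmented fourth is 6 semitones down: G.

G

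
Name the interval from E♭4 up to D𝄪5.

Counting letters E–F–G–A–B–C–D gives a seventh.
Eb→D## = 13 semitones, 2 wider than the major seventh (11), so doubly augmented.

doubly augmented seventh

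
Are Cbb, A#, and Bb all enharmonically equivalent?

Cbb is pitch class 10; A# is pitch class 10; Bb is pitch class 10.
All spellings map to pitch class 10, so they are enharmonically equivalent.

Yes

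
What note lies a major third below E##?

C##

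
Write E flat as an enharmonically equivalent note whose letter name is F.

Fbb

Plain F sits 2 semitones above Eb, so on the letter F the same pitch needs a double flat: Fbb.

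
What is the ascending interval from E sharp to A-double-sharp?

augmented fourth

The letter names run E→A, a span of 3 letter steps, so the interval is some kind of fourth.
E# to A## is 6 semitones. A perfect fourth is 5, so 6 makes it augmented.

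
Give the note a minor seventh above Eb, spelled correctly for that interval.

A seventh above E lands on the letter D.
A minor seventh spans 10 semitones, so Eb moves to pitch class 1. On the letter D that is Db.

Db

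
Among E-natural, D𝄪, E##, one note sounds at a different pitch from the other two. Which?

E##

In 12-tone equal temperament, enharmonic equivalents share a pitch class. E is pitch class 4; D## is pitch class 4; E## is pitch class 6.
E and D## share pitch class 4, while E## is pitch class 6.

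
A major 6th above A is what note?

F#

A sixth above A lands on the letter F.
A major sixth spans 9 semitones, so A moves to pitch class 6. On the letter F that is F#.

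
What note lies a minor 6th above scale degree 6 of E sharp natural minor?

A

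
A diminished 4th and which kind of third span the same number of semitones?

A diminished fourth spans 4 semitones.
A third spanning 4 semitones is major (the major third is 4).

major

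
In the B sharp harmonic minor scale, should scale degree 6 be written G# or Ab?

G#

Each scale degree takes a distinct letter name. Degree 6 of a scale on B must use the letter G.
G# and Ab are enharmonically the same pitch, but only G# uses the letter G, so it is the correct spelling here.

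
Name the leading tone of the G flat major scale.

Degree 7 takes the letter 6 steps above G, which is F.
In major, degree 7 sits 11 semitones above the tonic. Gb + 11 semitones is pitch class 5, spelled on F as F.

F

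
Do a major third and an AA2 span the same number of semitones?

Yes

A major third spans 4 semitones; a doubly augmented second spans 4.
They are enharmonically equivalent.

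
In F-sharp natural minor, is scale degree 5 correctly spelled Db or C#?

C#

Each scale degree takes a distinct letter name. Degree 5 of a scale on F must use the letter C.
C# and Db are enharmonically the same pitch, but only C# uses the letter C, so it is the correct spelling here.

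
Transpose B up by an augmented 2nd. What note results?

B up a major second is C#, so the target letter is C.
From B, an augmented second is 3 semitones up: C##.

C##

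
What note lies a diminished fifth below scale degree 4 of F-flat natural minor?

Eb

Scale degree 4 of Fb natural minor is Bbb.
A diminished fifth (6 semitones) below Bbb lands on the letter E, giving Eb.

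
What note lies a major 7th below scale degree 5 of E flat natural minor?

Scale degree 5 of Eb natural minor is Bb.
A major seventh (11 semitones) below Bb lands on the letter C, giving Cb.

Cb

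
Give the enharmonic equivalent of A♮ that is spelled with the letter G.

G##

Plain G sits 2 semitones below A, so on the letter G the same pitch needs a double sharp: G##.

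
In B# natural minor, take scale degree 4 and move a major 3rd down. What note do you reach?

C#

Scale degree 4 of B# natural minor is E#.
A major third (4 semitones) below E# lands on the letter C, giving C#.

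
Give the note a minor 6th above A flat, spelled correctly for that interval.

Fb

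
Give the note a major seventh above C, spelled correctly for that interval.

C up a major seventh is B, so the target letter is B.
From C, a major seventh is 11 semitones up: B.

B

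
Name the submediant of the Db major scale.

Bb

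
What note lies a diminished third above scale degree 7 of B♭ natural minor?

Scale degree 7 of Bb natural minor is Ab.
A diminished third (2 semitones) above Ab lands on the letter C, giving Cbb.

Cbb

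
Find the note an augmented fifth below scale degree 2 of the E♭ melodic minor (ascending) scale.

Scale degree 2 of Eb melodic minor (ascending) is F.
An augmented fifth (8 semitones) below F lands on the letter B, giving Bbb.

Bbb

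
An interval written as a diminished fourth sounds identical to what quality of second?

doubly augmented

A diminished fourth spans 4 semitones.
A second spanning 4 semitones is doubly augmented (the major second is 2).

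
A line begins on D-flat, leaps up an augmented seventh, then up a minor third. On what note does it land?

E

An augmented seventh up from Db is C# (letter C, 12 semitones up).
A minor third up from C# is E (letter E, 3 semitones up).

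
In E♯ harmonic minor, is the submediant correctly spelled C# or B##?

C#

Each scale degree takes a distinct letter name. Degree 6 of a scale on E must use the letter C.
C# and B## are enharmonically the same pitch, but only C# uses the letter C, so it is the correct spelling here.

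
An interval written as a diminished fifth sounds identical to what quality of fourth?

A diminished fifth spans 6 semitones.
A fourth spanning 6 semitones is augmented (the perfect fourth is 5).

augmented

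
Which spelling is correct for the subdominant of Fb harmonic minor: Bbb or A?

Each scale degree takes a distinct letter name. Degree 4 of a scale on F must use the letter B.
Bbb and A are enharmonically the same pitch, but only Bbb uses the letter B, so it is the correct spelling here.

Bbb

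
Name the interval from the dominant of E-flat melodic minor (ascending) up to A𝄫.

diminished seventh

The dominant of Eb melodic minor (ascending) is Bb.
Bb up to Abb: letters B→A make it a seventh; 9 semitones makes it diminished.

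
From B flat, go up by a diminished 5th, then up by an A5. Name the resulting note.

C

A diminished fifth up from Bb is Fb (letter F, 6 semitones up).
An augmented fifth up from Fb is C (letter C, 8 semitones up).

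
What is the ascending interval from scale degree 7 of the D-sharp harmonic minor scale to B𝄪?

major seventh

Scale degree 7 of D# harmonic minor is C##.
C## up to B##: letters C→B make it a seventh; 11 semitones makes it major.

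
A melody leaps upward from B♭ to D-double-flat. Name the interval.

Counting letters B–C–D gives a third.
Bb→Dbb = 2 semitones, 2 narrower than the major third (4), so diminished.

diminished third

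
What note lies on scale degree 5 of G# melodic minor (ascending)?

Degree 5 takes the letter 4 steps above G, which is D.
In melodic minor (ascending), degree 5 sits 7 semitones above the tonic. G# + 7 semitones is pitch class 3, spelled on D as D#.

D#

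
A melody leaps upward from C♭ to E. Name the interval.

The letter names run C→E, a span of 2 letter steps, so the interval is some kind of third.
Cb to E is 5 semitones. A major third is 4, so 5 makes it augmented.

augmented third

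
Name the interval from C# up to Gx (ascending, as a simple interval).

augmented fifth

The letter names run C→G, a span of 4 letter steps, so the interval is some kind of fifth.
C# to G## is 8 semitones. A perfect fifth is 7, so 8 makes it augmented.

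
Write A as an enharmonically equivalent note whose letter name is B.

Bbb

A is pitch class 9. The letter B alone is pitch class 11.
To reach pitch class 9 from B requires an offset of -2 semitones, i.e. double flat: Bbb.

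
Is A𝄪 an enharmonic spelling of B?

A## = pitch class 11 and B = pitch class 11 — the same pitch class, so they are enharmonic equivalents.

Yes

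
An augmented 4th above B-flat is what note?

A fourth above B lands on the letter E.
An augmented fourth spans 6 semitones, so Bb moves to pitch class 4. On the letter E that is E.

E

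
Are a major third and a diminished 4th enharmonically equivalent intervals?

A major third spans 4 semitones; a diminished fourth spans 4.
They are enharmonically equivalent.

Yes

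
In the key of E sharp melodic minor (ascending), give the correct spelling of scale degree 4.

The E# melodic minor (ascending) scale runs E# F## G# A# B# C## D##.
Degree 4 is A#.

A#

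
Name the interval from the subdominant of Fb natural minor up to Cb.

The subdominant of Fb natural minor is Bbb.
Bbb up to Cb: letters B→C make it a second; 2 semitones makes it major.

major second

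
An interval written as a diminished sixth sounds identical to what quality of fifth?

A diminished sixth spans 7 semitones.
A fifth spanning 7 semitones is perfect (the perfect fifth is 7).

perfect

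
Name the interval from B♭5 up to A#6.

augmented seventh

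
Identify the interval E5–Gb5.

diminished third

The letter names run E→G, a span of 2 letter steps, so the interval is some kind of third.
E to Gb is 2 semitones. A major third is 4, so 2 makes it diminished.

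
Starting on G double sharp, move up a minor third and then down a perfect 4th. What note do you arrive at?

A minor third up from G## is B# (letter B, 3 semitones up).
A perfect fourth down from B# is F## (letter F, 5 semitones down).

F##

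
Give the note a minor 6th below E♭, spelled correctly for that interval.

E down a major sixth is G, so the target letter is G.
From Eb, a minor sixth is 8 semitones down: G.

G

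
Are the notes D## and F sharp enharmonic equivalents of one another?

Two spellings are enharmonically equivalent only if they share a pitch class.
Here D## → 4, F# → 6; 4 ≠ 6, so they are not.

No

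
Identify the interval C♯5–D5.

minor second

The letter names run C→D, a span of 1 letter step, so the interval is some kind of second.
C# to D is 1 semitone. A major second is 2, so 1 makes it minor.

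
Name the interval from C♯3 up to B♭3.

The letter names run C→B, a span of 6 letter steps, so the interval is some kind of seventh.
C# to Bb is 9 semitones. A major seventh is 11, so 9 makes it diminished.

diminished seventh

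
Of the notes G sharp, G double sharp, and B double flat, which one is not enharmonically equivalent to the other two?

G#

In 12-tone equal temperament, enharmonic equivalents share a pitch class. G# is pitch class 8; G## is pitch class 9; Bbb is pitch class 9.
G## and Bbb share pitch class 9, while G# is pitch class 8.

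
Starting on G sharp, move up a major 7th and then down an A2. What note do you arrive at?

E

A major seventh up from G# is F## (letter F, 11 semitones up).
An augmented second down from F## is E (letter E, 3 semitones down).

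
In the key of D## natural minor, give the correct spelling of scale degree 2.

The D## natural minor scale runs D## E## F## G## A## B# C##.
Degree 2 is E##.

E##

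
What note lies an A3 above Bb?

D#

A third above B lands on the letter D.
An augmented third spans 5 semitones, so Bb moves to pitch class 3. On the letter D that is D#.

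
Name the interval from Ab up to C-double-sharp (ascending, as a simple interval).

doubly augmented third

The letter names run A→C, a span of 2 letter steps, so the interval is some kind of third.
Ab to C## is 6 semitones. A major third is 4, so 6 makes it doubly augmented.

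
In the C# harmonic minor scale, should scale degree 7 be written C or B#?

B#

Each scale degree takes a distinct letter name. Degree 7 of a scale on C must use the letter B.
B# and C are enharmonically the same pitch, but only B# uses the letter B, so it is the correct spelling here.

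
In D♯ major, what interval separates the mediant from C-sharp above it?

diminished fifth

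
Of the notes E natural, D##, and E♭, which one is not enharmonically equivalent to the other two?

In 12-tone equal temperament, enharmonic equivalents share a pitch class. E is pitch class 4; D## is pitch class 4; Eb is pitch class 3.
E and D## share pitch class 4, while Eb is pitch class 3.

Eb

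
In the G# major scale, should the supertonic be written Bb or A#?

Each scale degree takes a distinct letter name. Degree 2 of a scale on G must use the letter A.
A# and Bb are enharmonically the same pitch, but only A# uses the letter A, so it is the correct spelling here.

A#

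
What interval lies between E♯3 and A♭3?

The letter names run E→A, a span of 3 letter steps, so the interval is some kind of fourth.
E# to Ab is 3 semitones. A perfect fourth is 5, so 3 makes it doubly diminished.

doubly diminished fourth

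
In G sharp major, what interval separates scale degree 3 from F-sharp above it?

diminished fifth

Scale degree 3 of G# major is B#.
B# up to F#: letters B→F make it a fifth; 6 semitones makes it diminished.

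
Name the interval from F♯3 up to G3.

minor second

Counting letters F–G gives a second.
F#→G = 1 semitone, 1 narrower than the major second (2), so minor.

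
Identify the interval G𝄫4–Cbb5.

The letter names run G→C, a span of 3 letter steps, so the interval is some kind of fourth.
Gbb to Cbb is 5 semitones. A perfect fourth is 5, so 5 makes it perfect.

perfect fourth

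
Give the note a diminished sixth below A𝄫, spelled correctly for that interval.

A sixth below A lands on the letter C.
A diminished sixth spans 7 semitones, so Abb moves to pitch class 0. On the letter C that is C.

C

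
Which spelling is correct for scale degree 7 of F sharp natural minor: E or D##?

E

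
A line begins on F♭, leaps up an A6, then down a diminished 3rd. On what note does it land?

B#

An augmented sixth up from Fb is D (letter D, 10 semitones up).
A diminished third down from D is B# (letter B, 2 semitones down).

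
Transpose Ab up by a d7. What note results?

A seventh above A lands on the letter G.
A diminished seventh spans 9 semitones, so Ab moves to pitch class 5. On the letter G that is Gbb.

Gbb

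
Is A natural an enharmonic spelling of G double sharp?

A is pitch class 9; G## is pitch class 9.
All spellings map to pitch class 9, so they are enharmonically equivalent.

Yes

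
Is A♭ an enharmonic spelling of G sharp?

Yes

Ab is pitch class 8; G# is pitch class 8.
All spellings map to pitch class 8, so they are enharmonically equivalent.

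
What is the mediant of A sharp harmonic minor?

Degree 3 takes the letter 2 steps above A, which is C.
In harmonic minor, degree 3 sits 3 semitones above the tonic. A# + 3 semitones is pitch class 1, spelled on C as C#.

C#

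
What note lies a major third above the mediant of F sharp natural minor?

C#

The mediant of F# natural minor is A.
A major third (4 semitones) above A lands on the letter C, giving C#.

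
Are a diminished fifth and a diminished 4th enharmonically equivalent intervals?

No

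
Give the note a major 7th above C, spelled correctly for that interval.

A seventh above C lands on the letter B.
A major seventh spans 11 semitones, so C moves to pitch class 11. On the letter B that is B.

B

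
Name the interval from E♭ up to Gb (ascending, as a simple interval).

The letter names run E→G, a span of 2 letter steps, so the interval is some kind of third.
Eb to Gb is 3 semitones. A major third is 4, so 3 makes it minor.

minor third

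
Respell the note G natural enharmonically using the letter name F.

F##

G is pitch class 7. The letter F alone is pitch class 5.
To reach pitch class 7 from F requires an offset of +2 semitones, i.e. double sharp: F##.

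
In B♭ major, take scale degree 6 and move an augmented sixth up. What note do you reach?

E#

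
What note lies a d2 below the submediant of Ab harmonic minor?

E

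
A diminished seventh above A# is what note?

G

A seventh above A lands on the letter G.
A diminished seventh spans 9 semitones, so A# moves to pitch class 7. On the letter G that is G.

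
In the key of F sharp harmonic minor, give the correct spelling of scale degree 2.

G#

The F# harmonic minor scale runs F# G# A B C# D E#.
Degree 2 is G#.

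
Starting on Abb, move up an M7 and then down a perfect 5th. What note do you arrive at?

Cb

A major seventh up from Abb is Gb (letter G, 11 semitones up).
A perfect fifth down from Gb is Cb (letter C, 7 semitones down).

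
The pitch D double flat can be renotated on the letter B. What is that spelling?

B#

Dbb is pitch class 0. The letter B alone is pitch class 11.
To reach pitch class 0 from B requires an offset of +1 semitone, i.e. sharp: B#.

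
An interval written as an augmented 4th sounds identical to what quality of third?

An augmented fourth spans 6 semitones.
A third spanning 6 semitones is doubly augmented (the major third is 4).

doubly augmented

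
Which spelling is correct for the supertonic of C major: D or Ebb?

Each scale degree takes a distinct letter name. Degree 2 of a scale on C must use the letter D.
D and Ebb are enharmonically the same pitch, but only D uses the letter D, so it is the correct spelling here.

D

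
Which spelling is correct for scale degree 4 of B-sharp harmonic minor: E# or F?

E#

Each scale degree takes a distinct letter name. Degree 4 of a scale on B must use the letter E.
E# and F are enharmonically the same pitch, but only E# uses the letter E, so it is the correct spelling here.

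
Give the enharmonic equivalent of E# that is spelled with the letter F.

F

E# is pitch class 5. The letter F alone is pitch class 5.
Pitch class 5 on F needs no accidental: F.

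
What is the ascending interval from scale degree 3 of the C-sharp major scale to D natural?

Scale degree 3 of C# major is E#.
E# up to D: letters E→D make it a seventh; 9 semitones makes it diminished.

diminished seventh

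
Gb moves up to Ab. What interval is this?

Counting letters G–A gives a second.
Gb→Ab = 2 semitones, exactly the major second.

major second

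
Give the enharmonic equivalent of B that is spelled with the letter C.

Plain C sits 1 semitone above B, so on the letter C the same pitch needs a flat: Cb.

Cb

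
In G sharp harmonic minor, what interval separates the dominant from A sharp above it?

The dominant of G# harmonic minor is D#.
D# up to A#: letters D→A make it a fifth; 7 semitones makes it perfect.

perfect fifth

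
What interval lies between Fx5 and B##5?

The letter names run F→B, a span of 3 letter steps, so the interval is some kind of fourth.
F## to B## is 6 semitones. A perfect fourth is 5, so 6 makes it augmented.

augmented fourth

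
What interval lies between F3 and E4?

major seventh

Counting letters F–G–A–B–C–D–E gives a seventh.
F→E = 11 semitones, exactly the major seventh.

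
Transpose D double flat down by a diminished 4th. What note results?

D down a perfect fourth is A, so the target letter is A.
From Dbb, a diminished fourth is 4 semitones down: Ab.

Ab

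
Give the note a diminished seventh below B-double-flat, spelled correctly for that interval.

C

A seventh below B lands on the letter C.
A diminished seventh spans 9 semitones, so Bbb moves to pitch class 0. On the letter C that is C.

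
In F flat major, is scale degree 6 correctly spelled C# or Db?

Db

Each scale degree takes a distinct letter name. Degree 6 of a scale on F must use the letter D.
Db and C# are enharmonically the same pitch, but only Db uses the letter D, so it is the correct spelling here.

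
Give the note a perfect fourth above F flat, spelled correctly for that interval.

Bbb

F up a perfect fourth is Bb, so the target letter is B.
From Fb, a perfect fourth is 5 semitones up: Bbb.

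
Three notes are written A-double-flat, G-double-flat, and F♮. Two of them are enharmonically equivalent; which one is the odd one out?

Abb

In 12-tone equal temperament, enharmonic equivalents share a pitch class. Abb is pitch class 7; Gbb is pitch class 5; F is pitch class 5.
Gbb and F share pitch class 5, while Abb is pitch class 7.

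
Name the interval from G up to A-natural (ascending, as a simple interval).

major second

Counting letters G–A gives a second.
G→A = 2 semitones, exactly the major second.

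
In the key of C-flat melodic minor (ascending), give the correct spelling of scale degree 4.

Fb

The Cb melodic minor (ascending) scale runs Cb Db Ebb Fb Gb Ab Bb.
Degree 4 is Fb.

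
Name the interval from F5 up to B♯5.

Counting letters F–G–A–B gives a fourth.
F→B# = 7 semitones, 2 wider than the perfect fourth (5), so doubly augmented.

doubly augmented fourth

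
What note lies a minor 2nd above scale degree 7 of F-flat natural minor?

Scale degree 7 of Fb natural minor is Ebb.
A minor second (1 semitone) above Ebb lands on the letter F, giving Fbb.

Fbb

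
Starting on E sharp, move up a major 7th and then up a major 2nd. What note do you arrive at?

E##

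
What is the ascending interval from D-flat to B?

Counting letters D–E–F–G–A–B gives a sixth.
Db→B = 10 semitones, 1 wider than the major sixth (9), so augmented.

augmented sixth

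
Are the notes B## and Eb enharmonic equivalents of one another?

B## is pitch class 1; Eb is pitch class 3.
The pitch classes differ (1 vs. 3), so they are not enharmonic equivalents.

No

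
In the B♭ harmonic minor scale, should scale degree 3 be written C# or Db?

Db

Each scale degree takes a distinct letter name. Degree 3 of a scale on B must use the letter D.
Db and C# are enharmonically the same pitch, but only Db uses the letter D, so it is the correct spelling here.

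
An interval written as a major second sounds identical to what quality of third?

A major second spans 2 semitones.
A third spanning 2 semitones is diminished (the major third is 4).

diminished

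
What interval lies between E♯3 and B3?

diminished fifth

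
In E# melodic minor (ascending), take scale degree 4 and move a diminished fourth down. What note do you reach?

E##

Scale degree 4 of E# melodic minor (ascending) is A#.
A diminished fourth (4 semitones) below A# lands on the letter E, giving E##.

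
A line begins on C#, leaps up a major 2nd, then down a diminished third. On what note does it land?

B##

A major second up from C# is D# (letter D, 2 semitones up).
A diminished third down from D# is B## (letter B, 2 semitones down).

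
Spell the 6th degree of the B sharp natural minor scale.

G#

Degree 6 takes the letter 5 steps above B, which is G.
In natural minor, degree 6 sits 8 semitones above the tonic. B# + 8 semitones is pitch class 8, spelled on G as G#.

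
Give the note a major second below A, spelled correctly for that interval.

A down a major second is G, so the target letter is G.
From A, a major second is 2 semitones down: G.

G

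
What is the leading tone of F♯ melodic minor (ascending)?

E#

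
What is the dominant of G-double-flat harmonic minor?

Dbb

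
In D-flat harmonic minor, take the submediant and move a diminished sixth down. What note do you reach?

D

The submediant of Db harmonic minor is Bbb.
A diminished sixth (7 semitones) below Bbb lands on the letter D, giving D.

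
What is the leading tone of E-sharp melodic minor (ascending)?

Degree 7 takes the letter 6 steps above E, which is D.
In melodic minor (ascending), degree 7 sits 11 semitones above the tonic. E# + 11 semitones is pitch class 4, spelled on D as D##.

D##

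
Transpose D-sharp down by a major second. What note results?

C#

D down a major second is C, so the target letter is C.
From D#, a major second is 2 semitones down: C#.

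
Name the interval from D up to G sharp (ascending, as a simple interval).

Counting letters D–E–F–G gives a fourth.
D→G# = 6 semitones, 1 wider than the perfect fourth (5), so augmented.

augmented fourth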